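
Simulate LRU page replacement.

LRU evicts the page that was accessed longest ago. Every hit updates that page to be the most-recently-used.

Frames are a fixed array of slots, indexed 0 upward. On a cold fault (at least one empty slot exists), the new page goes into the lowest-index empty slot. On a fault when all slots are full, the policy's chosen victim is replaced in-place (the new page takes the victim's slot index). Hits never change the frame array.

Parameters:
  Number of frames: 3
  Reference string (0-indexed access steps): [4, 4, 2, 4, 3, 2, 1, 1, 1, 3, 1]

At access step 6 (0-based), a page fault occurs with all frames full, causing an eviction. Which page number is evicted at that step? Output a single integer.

Step 0: ref 4 -> FAULT, frames=[4,-,-]
Step 1: ref 4 -> HIT, frames=[4,-,-]
Step 2: ref 2 -> FAULT, frames=[4,2,-]
Step 3: ref 4 -> HIT, frames=[4,2,-]
Step 4: ref 3 -> FAULT, frames=[4,2,3]
Step 5: ref 2 -> HIT, frames=[4,2,3]
Step 6: ref 1 -> FAULT, evict 4, frames=[1,2,3]
At step 6: evicted page 4

Answer: 4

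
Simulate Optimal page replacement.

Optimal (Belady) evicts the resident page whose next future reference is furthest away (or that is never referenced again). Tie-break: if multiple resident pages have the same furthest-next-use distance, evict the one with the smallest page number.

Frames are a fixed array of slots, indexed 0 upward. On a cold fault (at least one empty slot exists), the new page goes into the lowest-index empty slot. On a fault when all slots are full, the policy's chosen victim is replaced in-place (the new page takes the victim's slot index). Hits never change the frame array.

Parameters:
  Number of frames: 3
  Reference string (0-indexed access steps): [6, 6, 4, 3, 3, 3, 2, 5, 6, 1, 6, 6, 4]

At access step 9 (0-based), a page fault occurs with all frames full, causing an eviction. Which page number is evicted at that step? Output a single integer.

Answer: 5

Derivation:
Step 0: ref 6 -> FAULT, frames=[6,-,-]
Step 1: ref 6 -> HIT, frames=[6,-,-]
Step 2: ref 4 -> FAULT, frames=[6,4,-]
Step 3: ref 3 -> FAULT, frames=[6,4,3]
Step 4: ref 3 -> HIT, frames=[6,4,3]
Step 5: ref 3 -> HIT, frames=[6,4,3]
Step 6: ref 2 -> FAULT, evict 3, frames=[6,4,2]
Step 7: ref 5 -> FAULT, evict 2, frames=[6,4,5]
Step 8: ref 6 -> HIT, frames=[6,4,5]
Step 9: ref 1 -> FAULT, evict 5, frames=[6,4,1]
At step 9: evicted page 5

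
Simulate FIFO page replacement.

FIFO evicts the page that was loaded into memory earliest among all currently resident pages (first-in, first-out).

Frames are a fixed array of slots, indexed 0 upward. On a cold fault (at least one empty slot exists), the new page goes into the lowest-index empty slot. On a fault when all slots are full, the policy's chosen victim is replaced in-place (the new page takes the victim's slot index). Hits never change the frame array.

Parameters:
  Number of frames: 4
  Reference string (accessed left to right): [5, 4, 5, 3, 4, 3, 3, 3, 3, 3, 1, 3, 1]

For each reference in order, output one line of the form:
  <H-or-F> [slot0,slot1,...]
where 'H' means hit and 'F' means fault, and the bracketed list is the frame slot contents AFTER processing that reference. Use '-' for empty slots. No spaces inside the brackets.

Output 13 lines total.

F [5,-,-,-]
F [5,4,-,-]
H [5,4,-,-]
F [5,4,3,-]
H [5,4,3,-]
H [5,4,3,-]
H [5,4,3,-]
H [5,4,3,-]
H [5,4,3,-]
H [5,4,3,-]
F [5,4,3,1]
H [5,4,3,1]
H [5,4,3,1]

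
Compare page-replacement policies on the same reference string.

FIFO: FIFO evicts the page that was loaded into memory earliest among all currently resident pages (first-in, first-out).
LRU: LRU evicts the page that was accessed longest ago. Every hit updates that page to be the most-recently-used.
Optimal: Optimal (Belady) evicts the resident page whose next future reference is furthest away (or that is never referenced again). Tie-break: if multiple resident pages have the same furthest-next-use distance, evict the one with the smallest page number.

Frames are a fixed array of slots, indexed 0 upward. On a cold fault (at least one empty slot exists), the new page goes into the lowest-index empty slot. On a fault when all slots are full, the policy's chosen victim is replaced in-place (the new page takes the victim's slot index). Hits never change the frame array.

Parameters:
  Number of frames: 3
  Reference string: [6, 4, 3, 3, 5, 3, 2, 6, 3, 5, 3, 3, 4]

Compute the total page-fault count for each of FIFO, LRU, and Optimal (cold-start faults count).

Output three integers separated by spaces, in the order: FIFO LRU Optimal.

Answer: 9 8 7

Derivation:
--- FIFO ---
  step 0: ref 6 -> FAULT, frames=[6,-,-] (faults so far: 1)
  step 1: ref 4 -> FAULT, frames=[6,4,-] (faults so far: 2)
  step 2: ref 3 -> FAULT, frames=[6,4,3] (faults so far: 3)
  step 3: ref 3 -> HIT, frames=[6,4,3] (faults so far: 3)
  step 4: ref 5 -> FAULT, evict 6, frames=[5,4,3] (faults so far: 4)
  step 5: ref 3 -> HIT, frames=[5,4,3] (faults so far: 4)
  step 6: ref 2 -> FAULT, evict 4, frames=[5,2,3] (faults so far: 5)
  step 7: ref 6 -> FAULT, evict 3, frames=[5,2,6] (faults so far: 6)
  step 8: ref 3 -> FAULT, evict 5, frames=[3,2,6] (faults so far: 7)
  step 9: ref 5 -> FAULT, evict 2, frames=[3,5,6] (faults so far: 8)
  step 10: ref 3 -> HIT, frames=[3,5,6] (faults so far: 8)
  step 11: ref 3 -> HIT, frames=[3,5,6] (faults so far: 8)
  step 12: ref 4 -> FAULT, evict 6, frames=[3,5,4] (faults so far: 9)
  FIFO total faults: 9
--- LRU ---
  step 0: ref 6 -> FAULT, frames=[6,-,-] (faults so far: 1)
  step 1: ref 4 -> FAULT, frames=[6,4,-] (faults so far: 2)
  step 2: ref 3 -> FAULT, frames=[6,4,3] (faults so far: 3)
  step 3: ref 3 -> HIT, frames=[6,4,3] (faults so far: 3)
  step 4: ref 5 -> FAULT, evict 6, frames=[5,4,3] (faults so far: 4)
  step 5: ref 3 -> HIT, frames=[5,4,3] (faults so far: 4)
  step 6: ref 2 -> FAULT, evict 4, frames=[5,2,3] (faults so far: 5)
  step 7: ref 6 -> FAULT, evict 5, frames=[6,2,3] (faults so far: 6)
  step 8: ref 3 -> HIT, frames=[6,2,3] (faults so far: 6)
  step 9: ref 5 -> FAULT, evict 2, frames=[6,5,3] (faults so far: 7)
  step 10: ref 3 -> HIT, frames=[6,5,3] (faults so far: 7)
  step 11: ref 3 -> HIT, frames=[6,5,3] (faults so far: 7)
  step 12: ref 4 -> FAULT, evict 6, frames=[4,5,3] (faults so far: 8)
  LRU total faults: 8
--- Optimal ---
  step 0: ref 6 -> FAULT, frames=[6,-,-] (faults so far: 1)
  step 1: ref 4 -> FAULT, frames=[6,4,-] (faults so far: 2)
  step 2: ref 3 -> FAULT, frames=[6,4,3] (faults so far: 3)
  step 3: ref 3 -> HIT, frames=[6,4,3] (faults so far: 3)
  step 4: ref 5 -> FAULT, evict 4, frames=[6,5,3] (faults so far: 4)
  step 5: ref 3 -> HIT, frames=[6,5,3] (faults so far: 4)
  step 6: ref 2 -> FAULT, evict 5, frames=[6,2,3] (faults so far: 5)
  step 7: ref 6 -> HIT, frames=[6,2,3] (faults so far: 5)
  step 8: ref 3 -> HIT, frames=[6,2,3] (faults so far: 5)
  step 9: ref 5 -> FAULT, evict 2, frames=[6,5,3] (faults so far: 6)
  step 10: ref 3 -> HIT, frames=[6,5,3] (faults so far: 6)
  step 11: ref 3 -> HIT, frames=[6,5,3] (faults so far: 6)
  step 12: ref 4 -> FAULT, evict 3, frames=[6,5,4] (faults so far: 7)
  Optimal total faults: 7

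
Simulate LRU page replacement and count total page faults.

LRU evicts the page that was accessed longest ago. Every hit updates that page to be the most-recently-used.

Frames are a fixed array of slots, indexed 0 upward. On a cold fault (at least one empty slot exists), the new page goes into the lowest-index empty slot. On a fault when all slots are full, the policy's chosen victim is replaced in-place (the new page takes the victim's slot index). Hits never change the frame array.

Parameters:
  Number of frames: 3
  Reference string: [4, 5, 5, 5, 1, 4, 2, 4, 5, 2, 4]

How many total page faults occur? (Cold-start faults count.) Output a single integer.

Step 0: ref 4 → FAULT, frames=[4,-,-]
Step 1: ref 5 → FAULT, frames=[4,5,-]
Step 2: ref 5 → HIT, frames=[4,5,-]
Step 3: ref 5 → HIT, frames=[4,5,-]
Step 4: ref 1 → FAULT, frames=[4,5,1]
Step 5: ref 4 → HIT, frames=[4,5,1]
Step 6: ref 2 → FAULT (evict 5), frames=[4,2,1]
Step 7: ref 4 → HIT, frames=[4,2,1]
Step 8: ref 5 → FAULT (evict 1), frames=[4,2,5]
Step 9: ref 2 → HIT, frames=[4,2,5]
Step 10: ref 4 → HIT, frames=[4,2,5]
Total faults: 5

Answer: 5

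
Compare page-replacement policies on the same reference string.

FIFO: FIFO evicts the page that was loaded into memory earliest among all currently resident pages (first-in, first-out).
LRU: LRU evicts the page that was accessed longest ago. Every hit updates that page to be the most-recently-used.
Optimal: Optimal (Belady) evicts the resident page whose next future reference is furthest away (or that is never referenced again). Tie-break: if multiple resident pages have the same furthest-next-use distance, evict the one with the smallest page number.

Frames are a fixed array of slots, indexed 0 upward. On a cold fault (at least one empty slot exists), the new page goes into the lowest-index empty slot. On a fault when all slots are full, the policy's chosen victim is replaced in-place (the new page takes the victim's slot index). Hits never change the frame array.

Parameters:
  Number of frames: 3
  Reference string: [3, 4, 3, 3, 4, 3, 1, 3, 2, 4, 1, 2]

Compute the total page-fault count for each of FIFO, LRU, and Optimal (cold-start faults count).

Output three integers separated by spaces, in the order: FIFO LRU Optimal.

Answer: 4 6 4

Derivation:
--- FIFO ---
  step 0: ref 3 -> FAULT, frames=[3,-,-] (faults so far: 1)
  step 1: ref 4 -> FAULT, frames=[3,4,-] (faults so far: 2)
  step 2: ref 3 -> HIT, frames=[3,4,-] (faults so far: 2)
  step 3: ref 3 -> HIT, frames=[3,4,-] (faults so far: 2)
  step 4: ref 4 -> HIT, frames=[3,4,-] (faults so far: 2)
  step 5: ref 3 -> HIT, frames=[3,4,-] (faults so far: 2)
  step 6: ref 1 -> FAULT, frames=[3,4,1] (faults so far: 3)
  step 7: ref 3 -> HIT, frames=[3,4,1] (faults so far: 3)
  step 8: ref 2 -> FAULT, evict 3, frames=[2,4,1] (faults so far: 4)
  step 9: ref 4 -> HIT, frames=[2,4,1] (faults so far: 4)
  step 10: ref 1 -> HIT, frames=[2,4,1] (faults so far: 4)
  step 11: ref 2 -> HIT, frames=[2,4,1] (faults so far: 4)
  FIFO total faults: 4
--- LRU ---
  step 0: ref 3 -> FAULT, frames=[3,-,-] (faults so far: 1)
  step 1: ref 4 -> FAULT, frames=[3,4,-] (faults so far: 2)
  step 2: ref 3 -> HIT, frames=[3,4,-] (faults so far: 2)
  step 3: ref 3 -> HIT, frames=[3,4,-] (faults so far: 2)
  step 4: ref 4 -> HIT, frames=[3,4,-] (faults so far: 2)
  step 5: ref 3 -> HIT, frames=[3,4,-] (faults so far: 2)
  step 6: ref 1 -> FAULT, frames=[3,4,1] (faults so far: 3)
  step 7: ref 3 -> HIT, frames=[3,4,1] (faults so far: 3)
  step 8: ref 2 -> FAULT, evict 4, frames=[3,2,1] (faults so far: 4)
  step 9: ref 4 -> FAULT, evict 1, frames=[3,2,4] (faults so far: 5)
  step 10: ref 1 -> FAULT, evict 3, frames=[1,2,4] (faults so far: 6)
  step 11: ref 2 -> HIT, frames=[1,2,4] (faults so far: 6)
  LRU total faults: 6
--- Optimal ---
  step 0: ref 3 -> FAULT, frames=[3,-,-] (faults so far: 1)
  step 1: ref 4 -> FAULT, frames=[3,4,-] (faults so far: 2)
  step 2: ref 3 -> HIT, frames=[3,4,-] (faults so far: 2)
  step 3: ref 3 -> HIT, frames=[3,4,-] (faults so far: 2)
  step 4: ref 4 -> HIT, frames=[3,4,-] (faults so far: 2)
  step 5: ref 3 -> HIT, frames=[3,4,-] (faults so far: 2)
  step 6: ref 1 -> FAULT, frames=[3,4,1] (faults so far: 3)
  step 7: ref 3 -> HIT, frames=[3,4,1] (faults so far: 3)
  step 8: ref 2 -> FAULT, evict 3, frames=[2,4,1] (faults so far: 4)
  step 9: ref 4 -> HIT, frames=[2,4,1] (faults so far: 4)
  step 10: ref 1 -> HIT, frames=[2,4,1] (faults so far: 4)
  step 11: ref 2 -> HIT, frames=[2,4,1] (faults so far: 4)
  Optimal total faults: 4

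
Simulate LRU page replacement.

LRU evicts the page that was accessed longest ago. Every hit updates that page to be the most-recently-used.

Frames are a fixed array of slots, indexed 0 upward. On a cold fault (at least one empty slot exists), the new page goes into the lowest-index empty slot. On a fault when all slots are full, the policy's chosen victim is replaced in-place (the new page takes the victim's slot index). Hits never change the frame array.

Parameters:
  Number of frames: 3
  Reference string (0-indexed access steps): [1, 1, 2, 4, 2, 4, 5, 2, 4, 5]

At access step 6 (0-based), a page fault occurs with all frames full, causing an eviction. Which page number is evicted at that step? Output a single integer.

Step 0: ref 1 -> FAULT, frames=[1,-,-]
Step 1: ref 1 -> HIT, frames=[1,-,-]
Step 2: ref 2 -> FAULT, frames=[1,2,-]
Step 3: ref 4 -> FAULT, frames=[1,2,4]
Step 4: ref 2 -> HIT, frames=[1,2,4]
Step 5: ref 4 -> HIT, frames=[1,2,4]
Step 6: ref 5 -> FAULT, evict 1, frames=[5,2,4]
At step 6: evicted page 1

Answer: 1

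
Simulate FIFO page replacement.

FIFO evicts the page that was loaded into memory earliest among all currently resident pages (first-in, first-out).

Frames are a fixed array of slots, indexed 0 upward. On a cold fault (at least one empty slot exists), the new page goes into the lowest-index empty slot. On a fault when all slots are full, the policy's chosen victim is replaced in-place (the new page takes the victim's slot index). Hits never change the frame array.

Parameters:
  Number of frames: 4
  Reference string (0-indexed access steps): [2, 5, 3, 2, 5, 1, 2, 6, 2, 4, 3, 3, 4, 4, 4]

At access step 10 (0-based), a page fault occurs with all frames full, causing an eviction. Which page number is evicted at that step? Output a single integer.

Step 0: ref 2 -> FAULT, frames=[2,-,-,-]
Step 1: ref 5 -> FAULT, frames=[2,5,-,-]
Step 2: ref 3 -> FAULT, frames=[2,5,3,-]
Step 3: ref 2 -> HIT, frames=[2,5,3,-]
Step 4: ref 5 -> HIT, frames=[2,5,3,-]
Step 5: ref 1 -> FAULT, frames=[2,5,3,1]
Step 6: ref 2 -> HIT, frames=[2,5,3,1]
Step 7: ref 6 -> FAULT, evict 2, frames=[6,5,3,1]
Step 8: ref 2 -> FAULT, evict 5, frames=[6,2,3,1]
Step 9: ref 4 -> FAULT, evict 3, frames=[6,2,4,1]
Step 10: ref 3 -> FAULT, evict 1, frames=[6,2,4,3]
At step 10: evicted page 1

Answer: 1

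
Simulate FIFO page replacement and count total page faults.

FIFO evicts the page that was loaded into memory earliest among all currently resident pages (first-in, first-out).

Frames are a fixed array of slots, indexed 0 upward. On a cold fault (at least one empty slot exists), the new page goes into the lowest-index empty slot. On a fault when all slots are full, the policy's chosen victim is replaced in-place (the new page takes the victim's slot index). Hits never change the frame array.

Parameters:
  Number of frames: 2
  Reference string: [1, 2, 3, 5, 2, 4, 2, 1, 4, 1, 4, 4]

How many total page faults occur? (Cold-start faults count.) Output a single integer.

Step 0: ref 1 → FAULT, frames=[1,-]
Step 1: ref 2 → FAULT, frames=[1,2]
Step 2: ref 3 → FAULT (evict 1), frames=[3,2]
Step 3: ref 5 → FAULT (evict 2), frames=[3,5]
Step 4: ref 2 → FAULT (evict 3), frames=[2,5]
Step 5: ref 4 → FAULT (evict 5), frames=[2,4]
Step 6: ref 2 → HIT, frames=[2,4]
Step 7: ref 1 → FAULT (evict 2), frames=[1,4]
Step 8: ref 4 → HIT, frames=[1,4]
Step 9: ref 1 → HIT, frames=[1,4]
Step 10: ref 4 → HIT, frames=[1,4]
Step 11: ref 4 → HIT, frames=[1,4]
Total faults: 7

Answer: 7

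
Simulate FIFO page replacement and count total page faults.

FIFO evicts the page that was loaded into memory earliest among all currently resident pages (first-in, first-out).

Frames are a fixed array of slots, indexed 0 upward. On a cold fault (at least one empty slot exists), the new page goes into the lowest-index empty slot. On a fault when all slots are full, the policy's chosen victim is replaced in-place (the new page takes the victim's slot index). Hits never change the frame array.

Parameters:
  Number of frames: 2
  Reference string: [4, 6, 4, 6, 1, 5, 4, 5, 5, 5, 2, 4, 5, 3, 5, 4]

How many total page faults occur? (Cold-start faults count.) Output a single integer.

Answer: 9

Derivation:
Step 0: ref 4 → FAULT, frames=[4,-]
Step 1: ref 6 → FAULT, frames=[4,6]
Step 2: ref 4 → HIT, frames=[4,6]
Step 3: ref 6 → HIT, frames=[4,6]
Step 4: ref 1 → FAULT (evict 4), frames=[1,6]
Step 5: ref 5 → FAULT (evict 6), frames=[1,5]
Step 6: ref 4 → FAULT (evict 1), frames=[4,5]
Step 7: ref 5 → HIT, frames=[4,5]
Step 8: ref 5 → HIT, frames=[4,5]
Step 9: ref 5 → HIT, frames=[4,5]
Step 10: ref 2 → FAULT (evict 5), frames=[4,2]
Step 11: ref 4 → HIT, frames=[4,2]
Step 12: ref 5 → FAULT (evict 4), frames=[5,2]
Step 13: ref 3 → FAULT (evict 2), frames=[5,3]
Step 14: ref 5 → HIT, frames=[5,3]
Step 15: ref 4 → FAULT (evict 5), frames=[4,3]
Total faults: 9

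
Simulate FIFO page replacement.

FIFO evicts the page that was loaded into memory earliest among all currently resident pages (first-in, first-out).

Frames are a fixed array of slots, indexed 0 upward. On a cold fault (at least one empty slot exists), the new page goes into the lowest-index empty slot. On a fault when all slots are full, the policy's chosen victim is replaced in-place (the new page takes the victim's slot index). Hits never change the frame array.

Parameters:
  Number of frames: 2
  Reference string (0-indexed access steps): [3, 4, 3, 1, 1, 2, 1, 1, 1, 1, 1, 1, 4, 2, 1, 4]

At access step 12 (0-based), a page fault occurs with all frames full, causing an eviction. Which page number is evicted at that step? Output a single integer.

Step 0: ref 3 -> FAULT, frames=[3,-]
Step 1: ref 4 -> FAULT, frames=[3,4]
Step 2: ref 3 -> HIT, frames=[3,4]
Step 3: ref 1 -> FAULT, evict 3, frames=[1,4]
Step 4: ref 1 -> HIT, frames=[1,4]
Step 5: ref 2 -> FAULT, evict 4, frames=[1,2]
Step 6: ref 1 -> HIT, frames=[1,2]
Step 7: ref 1 -> HIT, frames=[1,2]
Step 8: ref 1 -> HIT, frames=[1,2]
Step 9: ref 1 -> HIT, frames=[1,2]
Step 10: ref 1 -> HIT, frames=[1,2]
Step 11: ref 1 -> HIT, frames=[1,2]
Step 12: ref 4 -> FAULT, evict 1, frames=[4,2]
At step 12: evicted page 1

Answer: 1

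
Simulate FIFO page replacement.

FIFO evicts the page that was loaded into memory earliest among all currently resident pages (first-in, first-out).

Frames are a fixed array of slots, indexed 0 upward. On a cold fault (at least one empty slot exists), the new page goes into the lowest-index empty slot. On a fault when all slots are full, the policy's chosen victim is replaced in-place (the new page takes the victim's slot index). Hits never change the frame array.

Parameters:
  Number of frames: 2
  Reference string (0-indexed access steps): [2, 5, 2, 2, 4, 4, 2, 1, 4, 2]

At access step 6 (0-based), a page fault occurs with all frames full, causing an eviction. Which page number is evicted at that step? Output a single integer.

Step 0: ref 2 -> FAULT, frames=[2,-]
Step 1: ref 5 -> FAULT, frames=[2,5]
Step 2: ref 2 -> HIT, frames=[2,5]
Step 3: ref 2 -> HIT, frames=[2,5]
Step 4: ref 4 -> FAULT, evict 2, frames=[4,5]
Step 5: ref 4 -> HIT, frames=[4,5]
Step 6: ref 2 -> FAULT, evict 5, frames=[4,2]
At step 6: evicted page 5

Answer: 5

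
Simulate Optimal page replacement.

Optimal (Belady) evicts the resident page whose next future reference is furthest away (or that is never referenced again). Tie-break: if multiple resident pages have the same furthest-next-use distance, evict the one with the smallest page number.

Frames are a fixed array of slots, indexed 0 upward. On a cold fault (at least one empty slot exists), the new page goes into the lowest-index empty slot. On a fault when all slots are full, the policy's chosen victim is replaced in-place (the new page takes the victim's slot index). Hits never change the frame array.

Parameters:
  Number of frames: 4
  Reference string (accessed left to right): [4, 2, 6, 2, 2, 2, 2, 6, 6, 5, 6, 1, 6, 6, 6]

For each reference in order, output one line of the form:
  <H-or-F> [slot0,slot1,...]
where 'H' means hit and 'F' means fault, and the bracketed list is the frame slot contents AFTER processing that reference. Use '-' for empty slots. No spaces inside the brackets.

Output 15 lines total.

F [4,-,-,-]
F [4,2,-,-]
F [4,2,6,-]
H [4,2,6,-]
H [4,2,6,-]
H [4,2,6,-]
H [4,2,6,-]
H [4,2,6,-]
H [4,2,6,-]
F [4,2,6,5]
H [4,2,6,5]
F [4,1,6,5]
H [4,1,6,5]
H [4,1,6,5]
H [4,1,6,5]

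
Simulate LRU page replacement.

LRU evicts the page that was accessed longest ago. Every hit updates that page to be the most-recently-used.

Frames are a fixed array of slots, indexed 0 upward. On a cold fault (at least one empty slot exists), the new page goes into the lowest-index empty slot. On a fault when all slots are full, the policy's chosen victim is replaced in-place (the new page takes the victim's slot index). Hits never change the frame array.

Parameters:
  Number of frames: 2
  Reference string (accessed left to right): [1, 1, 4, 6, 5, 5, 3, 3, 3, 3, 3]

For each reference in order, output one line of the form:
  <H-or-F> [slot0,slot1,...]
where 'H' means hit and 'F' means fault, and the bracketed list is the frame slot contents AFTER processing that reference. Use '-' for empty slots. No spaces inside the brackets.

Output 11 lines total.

F [1,-]
H [1,-]
F [1,4]
F [6,4]
F [6,5]
H [6,5]
F [3,5]
H [3,5]
H [3,5]
H [3,5]
H [3,5]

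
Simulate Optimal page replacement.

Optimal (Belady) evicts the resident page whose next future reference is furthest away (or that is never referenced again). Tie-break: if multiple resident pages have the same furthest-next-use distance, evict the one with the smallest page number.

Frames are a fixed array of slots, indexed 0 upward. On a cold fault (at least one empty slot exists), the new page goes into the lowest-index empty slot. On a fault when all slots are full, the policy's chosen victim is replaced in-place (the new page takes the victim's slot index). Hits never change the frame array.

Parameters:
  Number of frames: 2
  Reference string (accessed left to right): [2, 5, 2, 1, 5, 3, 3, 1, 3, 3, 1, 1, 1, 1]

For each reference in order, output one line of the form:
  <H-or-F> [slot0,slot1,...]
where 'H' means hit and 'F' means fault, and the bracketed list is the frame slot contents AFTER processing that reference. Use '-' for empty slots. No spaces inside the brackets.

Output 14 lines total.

F [2,-]
F [2,5]
H [2,5]
F [1,5]
H [1,5]
F [1,3]
H [1,3]
H [1,3]
H [1,3]
H [1,3]
H [1,3]
H [1,3]
H [1,3]
H [1,3]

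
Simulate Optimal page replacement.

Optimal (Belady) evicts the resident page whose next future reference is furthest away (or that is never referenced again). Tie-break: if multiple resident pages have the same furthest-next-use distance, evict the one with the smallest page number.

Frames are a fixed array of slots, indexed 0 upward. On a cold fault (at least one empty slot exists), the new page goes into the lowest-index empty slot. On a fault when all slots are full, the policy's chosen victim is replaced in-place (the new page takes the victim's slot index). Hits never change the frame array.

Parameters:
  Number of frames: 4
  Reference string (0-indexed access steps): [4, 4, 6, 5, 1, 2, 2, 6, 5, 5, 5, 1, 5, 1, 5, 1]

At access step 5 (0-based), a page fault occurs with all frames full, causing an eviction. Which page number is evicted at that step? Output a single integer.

Answer: 4

Derivation:
Step 0: ref 4 -> FAULT, frames=[4,-,-,-]
Step 1: ref 4 -> HIT, frames=[4,-,-,-]
Step 2: ref 6 -> FAULT, frames=[4,6,-,-]
Step 3: ref 5 -> FAULT, frames=[4,6,5,-]
Step 4: ref 1 -> FAULT, frames=[4,6,5,1]
Step 5: ref 2 -> FAULT, evict 4, frames=[2,6,5,1]
At step 5: evicted page 4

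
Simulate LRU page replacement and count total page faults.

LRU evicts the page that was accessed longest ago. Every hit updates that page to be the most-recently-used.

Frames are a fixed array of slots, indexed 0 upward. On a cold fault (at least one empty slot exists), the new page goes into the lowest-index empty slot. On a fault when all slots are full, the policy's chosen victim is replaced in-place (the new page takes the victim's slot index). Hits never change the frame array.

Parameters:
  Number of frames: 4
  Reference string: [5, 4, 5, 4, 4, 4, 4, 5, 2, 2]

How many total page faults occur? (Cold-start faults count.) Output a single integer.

Answer: 3

Derivation:
Step 0: ref 5 → FAULT, frames=[5,-,-,-]
Step 1: ref 4 → FAULT, frames=[5,4,-,-]
Step 2: ref 5 → HIT, frames=[5,4,-,-]
Step 3: ref 4 → HIT, frames=[5,4,-,-]
Step 4: ref 4 → HIT, frames=[5,4,-,-]
Step 5: ref 4 → HIT, frames=[5,4,-,-]
Step 6: ref 4 → HIT, frames=[5,4,-,-]
Step 7: ref 5 → HIT, frames=[5,4,-,-]
Step 8: ref 2 → FAULT, frames=[5,4,2,-]
Step 9: ref 2 → HIT, frames=[5,4,2,-]
Total faults: 3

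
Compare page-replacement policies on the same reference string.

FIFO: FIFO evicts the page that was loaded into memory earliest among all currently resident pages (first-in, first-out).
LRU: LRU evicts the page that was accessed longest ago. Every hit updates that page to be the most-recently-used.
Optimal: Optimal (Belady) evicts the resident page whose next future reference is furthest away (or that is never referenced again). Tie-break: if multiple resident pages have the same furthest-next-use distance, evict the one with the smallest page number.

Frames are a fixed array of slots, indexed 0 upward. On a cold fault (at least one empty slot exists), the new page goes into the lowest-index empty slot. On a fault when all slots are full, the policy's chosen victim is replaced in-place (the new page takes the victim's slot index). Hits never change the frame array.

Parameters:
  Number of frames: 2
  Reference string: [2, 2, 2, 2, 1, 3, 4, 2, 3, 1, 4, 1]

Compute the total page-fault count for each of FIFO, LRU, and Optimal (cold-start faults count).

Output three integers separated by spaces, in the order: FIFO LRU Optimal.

--- FIFO ---
  step 0: ref 2 -> FAULT, frames=[2,-] (faults so far: 1)
  step 1: ref 2 -> HIT, frames=[2,-] (faults so far: 1)
  step 2: ref 2 -> HIT, frames=[2,-] (faults so far: 1)
  step 3: ref 2 -> HIT, frames=[2,-] (faults so far: 1)
  step 4: ref 1 -> FAULT, frames=[2,1] (faults so far: 2)
  step 5: ref 3 -> FAULT, evict 2, frames=[3,1] (faults so far: 3)
  step 6: ref 4 -> FAULT, evict 1, frames=[3,4] (faults so far: 4)
  step 7: ref 2 -> FAULT, evict 3, frames=[2,4] (faults so far: 5)
  step 8: ref 3 -> FAULT, evict 4, frames=[2,3] (faults so far: 6)
  step 9: ref 1 -> FAULT, evict 2, frames=[1,3] (faults so far: 7)
  step 10: ref 4 -> FAULT, evict 3, frames=[1,4] (faults so far: 8)
  step 11: ref 1 -> HIT, frames=[1,4] (faults so far: 8)
  FIFO total faults: 8
--- LRU ---
  step 0: ref 2 -> FAULT, frames=[2,-] (faults so far: 1)
  step 1: ref 2 -> HIT, frames=[2,-] (faults so far: 1)
  step 2: ref 2 -> HIT, frames=[2,-] (faults so far: 1)
  step 3: ref 2 -> HIT, frames=[2,-] (faults so far: 1)
  step 4: ref 1 -> FAULT, frames=[2,1] (faults so far: 2)
  step 5: ref 3 -> FAULT, evict 2, frames=[3,1] (faults so far: 3)
  step 6: ref 4 -> FAULT, evict 1, frames=[3,4] (faults so far: 4)
  step 7: ref 2 -> FAULT, evict 3, frames=[2,4] (faults so far: 5)
  step 8: ref 3 -> FAULT, evict 4, frames=[2,3] (faults so far: 6)
  step 9: ref 1 -> FAULT, evict 2, frames=[1,3] (faults so far: 7)
  step 10: ref 4 -> FAULT, evict 3, frames=[1,4] (faults so far: 8)
  step 11: ref 1 -> HIT, frames=[1,4] (faults so far: 8)
  LRU total faults: 8
--- Optimal ---
  step 0: ref 2 -> FAULT, frames=[2,-] (faults so far: 1)
  step 1: ref 2 -> HIT, frames=[2,-] (faults so far: 1)
  step 2: ref 2 -> HIT, frames=[2,-] (faults so far: 1)
  step 3: ref 2 -> HIT, frames=[2,-] (faults so far: 1)
  step 4: ref 1 -> FAULT, frames=[2,1] (faults so far: 2)
  step 5: ref 3 -> FAULT, evict 1, frames=[2,3] (faults so far: 3)
  step 6: ref 4 -> FAULT, evict 3, frames=[2,4] (faults so far: 4)
  step 7: ref 2 -> HIT, frames=[2,4] (faults so far: 4)
  step 8: ref 3 -> FAULT, evict 2, frames=[3,4] (faults so far: 5)
  step 9: ref 1 -> FAULT, evict 3, frames=[1,4] (faults so far: 6)
  step 10: ref 4 -> HIT, frames=[1,4] (faults so far: 6)
  step 11: ref 1 -> HIT, frames=[1,4] (faults so far: 6)
  Optimal total faults: 6

Answer: 8 8 6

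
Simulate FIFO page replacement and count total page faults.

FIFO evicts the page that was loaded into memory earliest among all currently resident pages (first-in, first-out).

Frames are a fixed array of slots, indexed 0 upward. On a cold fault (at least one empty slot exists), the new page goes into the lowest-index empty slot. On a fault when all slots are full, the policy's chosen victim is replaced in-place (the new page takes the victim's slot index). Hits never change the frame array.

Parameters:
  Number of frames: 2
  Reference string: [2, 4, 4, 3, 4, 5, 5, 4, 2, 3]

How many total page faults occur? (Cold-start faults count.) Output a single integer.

Answer: 7

Derivation:
Step 0: ref 2 → FAULT, frames=[2,-]
Step 1: ref 4 → FAULT, frames=[2,4]
Step 2: ref 4 → HIT, frames=[2,4]
Step 3: ref 3 → FAULT (evict 2), frames=[3,4]
Step 4: ref 4 → HIT, frames=[3,4]
Step 5: ref 5 → FAULT (evict 4), frames=[3,5]
Step 6: ref 5 → HIT, frames=[3,5]
Step 7: ref 4 → FAULT (evict 3), frames=[4,5]
Step 8: ref 2 → FAULT (evict 5), frames=[4,2]
Step 9: ref 3 → FAULT (evict 4), frames=[3,2]
Total faults: 7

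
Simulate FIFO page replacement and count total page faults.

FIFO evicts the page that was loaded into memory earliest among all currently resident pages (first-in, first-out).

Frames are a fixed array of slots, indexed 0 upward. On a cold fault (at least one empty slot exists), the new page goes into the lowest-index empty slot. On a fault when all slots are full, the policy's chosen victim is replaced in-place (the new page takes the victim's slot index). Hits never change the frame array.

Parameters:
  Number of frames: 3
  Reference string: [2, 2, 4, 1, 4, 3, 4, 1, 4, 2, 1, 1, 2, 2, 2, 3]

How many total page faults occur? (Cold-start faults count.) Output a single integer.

Answer: 5

Derivation:
Step 0: ref 2 → FAULT, frames=[2,-,-]
Step 1: ref 2 → HIT, frames=[2,-,-]
Step 2: ref 4 → FAULT, frames=[2,4,-]
Step 3: ref 1 → FAULT, frames=[2,4,1]
Step 4: ref 4 → HIT, frames=[2,4,1]
Step 5: ref 3 → FAULT (evict 2), frames=[3,4,1]
Step 6: ref 4 → HIT, frames=[3,4,1]
Step 7: ref 1 → HIT, frames=[3,4,1]
Step 8: ref 4 → HIT, frames=[3,4,1]
Step 9: ref 2 → FAULT (evict 4), frames=[3,2,1]
Step 10: ref 1 → HIT, frames=[3,2,1]
Step 11: ref 1 → HIT, frames=[3,2,1]
Step 12: ref 2 → HIT, frames=[3,2,1]
Step 13: ref 2 → HIT, frames=[3,2,1]
Step 14: ref 2 → HIT, frames=[3,2,1]
Step 15: ref 3 → HIT, frames=[3,2,1]
Total faults: 5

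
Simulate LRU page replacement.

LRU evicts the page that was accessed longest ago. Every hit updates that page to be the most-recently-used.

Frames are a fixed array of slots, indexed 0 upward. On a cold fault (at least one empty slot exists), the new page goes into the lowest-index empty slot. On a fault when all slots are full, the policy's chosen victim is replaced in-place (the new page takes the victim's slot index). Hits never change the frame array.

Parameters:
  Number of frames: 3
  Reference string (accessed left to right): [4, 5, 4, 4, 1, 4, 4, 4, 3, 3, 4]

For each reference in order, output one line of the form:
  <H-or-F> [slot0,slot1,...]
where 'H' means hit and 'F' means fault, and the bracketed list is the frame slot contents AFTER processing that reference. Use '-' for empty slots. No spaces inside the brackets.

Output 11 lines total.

F [4,-,-]
F [4,5,-]
H [4,5,-]
H [4,5,-]
F [4,5,1]
H [4,5,1]
H [4,5,1]
H [4,5,1]
F [4,3,1]
H [4,3,1]
H [4,3,1]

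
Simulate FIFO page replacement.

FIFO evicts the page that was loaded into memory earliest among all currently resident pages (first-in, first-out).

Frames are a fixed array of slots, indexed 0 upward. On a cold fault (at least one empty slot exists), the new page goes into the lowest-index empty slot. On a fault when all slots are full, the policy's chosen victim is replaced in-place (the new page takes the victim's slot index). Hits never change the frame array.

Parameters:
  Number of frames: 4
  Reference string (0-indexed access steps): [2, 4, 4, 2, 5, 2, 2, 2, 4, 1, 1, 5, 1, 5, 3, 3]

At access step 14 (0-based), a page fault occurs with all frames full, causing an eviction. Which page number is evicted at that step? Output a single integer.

Step 0: ref 2 -> FAULT, frames=[2,-,-,-]
Step 1: ref 4 -> FAULT, frames=[2,4,-,-]
Step 2: ref 4 -> HIT, frames=[2,4,-,-]
Step 3: ref 2 -> HIT, frames=[2,4,-,-]
Step 4: ref 5 -> FAULT, frames=[2,4,5,-]
Step 5: ref 2 -> HIT, frames=[2,4,5,-]
Step 6: ref 2 -> HIT, frames=[2,4,5,-]
Step 7: ref 2 -> HIT, frames=[2,4,5,-]
Step 8: ref 4 -> HIT, frames=[2,4,5,-]
Step 9: ref 1 -> FAULT, frames=[2,4,5,1]
Step 10: ref 1 -> HIT, frames=[2,4,5,1]
Step 11: ref 5 -> HIT, frames=[2,4,5,1]
Step 12: ref 1 -> HIT, frames=[2,4,5,1]
Step 13: ref 5 -> HIT, frames=[2,4,5,1]
Step 14: ref 3 -> FAULT, evict 2, frames=[3,4,5,1]
At step 14: evicted page 2

Answer: 2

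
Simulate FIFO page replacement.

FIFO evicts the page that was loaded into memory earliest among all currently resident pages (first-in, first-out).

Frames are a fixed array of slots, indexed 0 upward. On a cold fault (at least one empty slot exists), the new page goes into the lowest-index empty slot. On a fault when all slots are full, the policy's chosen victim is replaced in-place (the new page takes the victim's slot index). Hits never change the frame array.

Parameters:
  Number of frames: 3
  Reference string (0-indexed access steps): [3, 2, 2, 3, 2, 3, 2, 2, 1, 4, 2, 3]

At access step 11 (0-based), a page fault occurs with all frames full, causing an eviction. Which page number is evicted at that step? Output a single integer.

Step 0: ref 3 -> FAULT, frames=[3,-,-]
Step 1: ref 2 -> FAULT, frames=[3,2,-]
Step 2: ref 2 -> HIT, frames=[3,2,-]
Step 3: ref 3 -> HIT, frames=[3,2,-]
Step 4: ref 2 -> HIT, frames=[3,2,-]
Step 5: ref 3 -> HIT, frames=[3,2,-]
Step 6: ref 2 -> HIT, frames=[3,2,-]
Step 7: ref 2 -> HIT, frames=[3,2,-]
Step 8: ref 1 -> FAULT, frames=[3,2,1]
Step 9: ref 4 -> FAULT, evict 3, frames=[4,2,1]
Step 10: ref 2 -> HIT, frames=[4,2,1]
Step 11: ref 3 -> FAULT, evict 2, frames=[4,3,1]
At step 11: evicted page 2

Answer: 2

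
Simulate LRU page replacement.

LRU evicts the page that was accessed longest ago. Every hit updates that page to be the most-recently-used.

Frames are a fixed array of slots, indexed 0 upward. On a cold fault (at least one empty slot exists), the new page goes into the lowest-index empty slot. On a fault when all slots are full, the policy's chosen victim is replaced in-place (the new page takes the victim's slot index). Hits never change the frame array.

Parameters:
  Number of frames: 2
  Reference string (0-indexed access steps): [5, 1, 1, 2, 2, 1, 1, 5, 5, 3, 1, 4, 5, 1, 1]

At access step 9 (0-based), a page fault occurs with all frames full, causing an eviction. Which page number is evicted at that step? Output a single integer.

Answer: 1

Derivation:
Step 0: ref 5 -> FAULT, frames=[5,-]
Step 1: ref 1 -> FAULT, frames=[5,1]
Step 2: ref 1 -> HIT, frames=[5,1]
Step 3: ref 2 -> FAULT, evict 5, frames=[2,1]
Step 4: ref 2 -> HIT, frames=[2,1]
Step 5: ref 1 -> HIT, frames=[2,1]
Step 6: ref 1 -> HIT, frames=[2,1]
Step 7: ref 5 -> FAULT, evict 2, frames=[5,1]
Step 8: ref 5 -> HIT, frames=[5,1]
Step 9: ref 3 -> FAULT, evict 1, frames=[5,3]
At step 9: evicted page 1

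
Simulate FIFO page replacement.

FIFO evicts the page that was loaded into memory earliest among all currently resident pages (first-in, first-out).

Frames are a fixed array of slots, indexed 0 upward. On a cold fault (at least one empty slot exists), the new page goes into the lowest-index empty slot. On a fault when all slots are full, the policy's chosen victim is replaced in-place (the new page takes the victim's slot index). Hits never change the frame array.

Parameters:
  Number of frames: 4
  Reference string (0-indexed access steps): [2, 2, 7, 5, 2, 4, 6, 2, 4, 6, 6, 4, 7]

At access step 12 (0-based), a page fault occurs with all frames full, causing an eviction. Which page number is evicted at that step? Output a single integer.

Answer: 5

Derivation:
Step 0: ref 2 -> FAULT, frames=[2,-,-,-]
Step 1: ref 2 -> HIT, frames=[2,-,-,-]
Step 2: ref 7 -> FAULT, frames=[2,7,-,-]
Step 3: ref 5 -> FAULT, frames=[2,7,5,-]
Step 4: ref 2 -> HIT, frames=[2,7,5,-]
Step 5: ref 4 -> FAULT, frames=[2,7,5,4]
Step 6: ref 6 -> FAULT, evict 2, frames=[6,7,5,4]
Step 7: ref 2 -> FAULT, evict 7, frames=[6,2,5,4]
Step 8: ref 4 -> HIT, frames=[6,2,5,4]
Step 9: ref 6 -> HIT, frames=[6,2,5,4]
Step 10: ref 6 -> HIT, frames=[6,2,5,4]
Step 11: ref 4 -> HIT, frames=[6,2,5,4]
Step 12: ref 7 -> FAULT, evict 5, frames=[6,2,7,4]
At step 12: evicted page 5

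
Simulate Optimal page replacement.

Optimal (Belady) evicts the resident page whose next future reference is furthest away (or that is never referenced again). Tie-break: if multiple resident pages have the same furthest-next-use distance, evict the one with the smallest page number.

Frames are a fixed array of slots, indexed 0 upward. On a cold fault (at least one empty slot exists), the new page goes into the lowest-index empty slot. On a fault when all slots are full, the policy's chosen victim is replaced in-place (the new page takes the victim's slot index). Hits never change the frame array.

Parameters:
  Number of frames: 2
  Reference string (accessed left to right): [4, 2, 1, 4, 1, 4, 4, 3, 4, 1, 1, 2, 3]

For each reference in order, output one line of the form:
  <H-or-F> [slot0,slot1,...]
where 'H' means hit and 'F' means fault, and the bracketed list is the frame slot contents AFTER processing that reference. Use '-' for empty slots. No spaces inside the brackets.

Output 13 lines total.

F [4,-]
F [4,2]
F [4,1]
H [4,1]
H [4,1]
H [4,1]
H [4,1]
F [4,3]
H [4,3]
F [1,3]
H [1,3]
F [2,3]
H [2,3]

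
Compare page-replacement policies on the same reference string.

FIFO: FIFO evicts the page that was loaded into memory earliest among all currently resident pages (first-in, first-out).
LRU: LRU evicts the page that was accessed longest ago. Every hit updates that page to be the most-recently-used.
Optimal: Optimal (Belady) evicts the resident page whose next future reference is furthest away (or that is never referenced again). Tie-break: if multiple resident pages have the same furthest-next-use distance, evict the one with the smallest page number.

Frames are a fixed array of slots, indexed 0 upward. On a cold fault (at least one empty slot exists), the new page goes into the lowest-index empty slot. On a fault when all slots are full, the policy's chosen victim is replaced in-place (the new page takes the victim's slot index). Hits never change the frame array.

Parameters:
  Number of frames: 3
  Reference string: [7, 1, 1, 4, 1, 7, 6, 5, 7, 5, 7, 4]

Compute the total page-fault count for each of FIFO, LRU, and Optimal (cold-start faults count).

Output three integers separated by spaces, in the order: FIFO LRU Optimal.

--- FIFO ---
  step 0: ref 7 -> FAULT, frames=[7,-,-] (faults so far: 1)
  step 1: ref 1 -> FAULT, frames=[7,1,-] (faults so far: 2)
  step 2: ref 1 -> HIT, frames=[7,1,-] (faults so far: 2)
  step 3: ref 4 -> FAULT, frames=[7,1,4] (faults so far: 3)
  step 4: ref 1 -> HIT, frames=[7,1,4] (faults so far: 3)
  step 5: ref 7 -> HIT, frames=[7,1,4] (faults so far: 3)
  step 6: ref 6 -> FAULT, evict 7, frames=[6,1,4] (faults so far: 4)
  step 7: ref 5 -> FAULT, evict 1, frames=[6,5,4] (faults so far: 5)
  step 8: ref 7 -> FAULT, evict 4, frames=[6,5,7] (faults so far: 6)
  step 9: ref 5 -> HIT, frames=[6,5,7] (faults so far: 6)
  step 10: ref 7 -> HIT, frames=[6,5,7] (faults so far: 6)
  step 11: ref 4 -> FAULT, evict 6, frames=[4,5,7] (faults so far: 7)
  FIFO total faults: 7
--- LRU ---
  step 0: ref 7 -> FAULT, frames=[7,-,-] (faults so far: 1)
  step 1: ref 1 -> FAULT, frames=[7,1,-] (faults so far: 2)
  step 2: ref 1 -> HIT, frames=[7,1,-] (faults so far: 2)
  step 3: ref 4 -> FAULT, frames=[7,1,4] (faults so far: 3)
  step 4: ref 1 -> HIT, frames=[7,1,4] (faults so far: 3)
  step 5: ref 7 -> HIT, frames=[7,1,4] (faults so far: 3)
  step 6: ref 6 -> FAULT, evict 4, frames=[7,1,6] (faults so far: 4)
  step 7: ref 5 -> FAULT, evict 1, frames=[7,5,6] (faults so far: 5)
  step 8: ref 7 -> HIT, frames=[7,5,6] (faults so far: 5)
  step 9: ref 5 -> HIT, frames=[7,5,6] (faults so far: 5)
  step 10: ref 7 -> HIT, frames=[7,5,6] (faults so far: 5)
  step 11: ref 4 -> FAULT, evict 6, frames=[7,5,4] (faults so far: 6)
  LRU total faults: 6
--- Optimal ---
  step 0: ref 7 -> FAULT, frames=[7,-,-] (faults so far: 1)
  step 1: ref 1 -> FAULT, frames=[7,1,-] (faults so far: 2)
  step 2: ref 1 -> HIT, frames=[7,1,-] (faults so far: 2)
  step 3: ref 4 -> FAULT, frames=[7,1,4] (faults so far: 3)
  step 4: ref 1 -> HIT, frames=[7,1,4] (faults so far: 3)
  step 5: ref 7 -> HIT, frames=[7,1,4] (faults so far: 3)
  step 6: ref 6 -> FAULT, evict 1, frames=[7,6,4] (faults so far: 4)
  step 7: ref 5 -> FAULT, evict 6, frames=[7,5,4] (faults so far: 5)
  step 8: ref 7 -> HIT, frames=[7,5,4] (faults so far: 5)
  step 9: ref 5 -> HIT, frames=[7,5,4] (faults so far: 5)
  step 10: ref 7 -> HIT, frames=[7,5,4] (faults so far: 5)
  step 11: ref 4 -> HIT, frames=[7,5,4] (faults so far: 5)
  Optimal total faults: 5

Answer: 7 6 5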